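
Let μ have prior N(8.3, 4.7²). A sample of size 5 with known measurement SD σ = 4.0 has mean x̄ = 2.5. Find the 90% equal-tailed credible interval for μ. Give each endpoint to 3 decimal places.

[0.484, 5.984]

Posterior precision = 1/4.7² + 5/4.0² = 0.0453 + 0.3125 = 0.3578, so posterior SD = 1.6719.
Posterior mean = (8.3/4.7² + 5·2.5/4.0²) / 0.3578 = 3.2339.
Interval: 3.2339 ± 1.645 × 1.6719 → [0.484, 5.984].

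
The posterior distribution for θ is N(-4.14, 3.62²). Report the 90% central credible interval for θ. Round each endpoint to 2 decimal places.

[-10.09, 1.81]

The posterior is symmetric, so the 90% equal-tailed interval is θ = -4.14 ± z·3.62 with z = 1.645.
Half-width: 1.645 × 3.62 = 5.95.
-4.14 − 5.95 = -10.09; -4.14 + 5.95 = 1.81.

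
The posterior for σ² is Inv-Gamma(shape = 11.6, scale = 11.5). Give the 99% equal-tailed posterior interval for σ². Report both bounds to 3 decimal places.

[0.517, 2.451]

Inverse-Gamma(11.6, 11.5) quantiles: F⁻¹(0.005) and F⁻¹(0.995).
Equivalently, 1/σ² ~ Gamma(11.6, rate = 11.5); invert its 0.995 and 0.005 quantiles.
Posterior mean ≈ 1.085, SD ≈ 0.350; a Normal approximation gives roughly [0.183, 1.987].
Exact: lower = 0.517; upper = 2.451.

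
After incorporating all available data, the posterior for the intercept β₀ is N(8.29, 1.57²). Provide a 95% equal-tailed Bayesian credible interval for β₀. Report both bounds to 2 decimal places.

[5.21, 11.37]

The posterior is symmetric, so the 95% equal-tailed interval is β₀ = 8.29 ± z·1.57 with z = 1.960.
Half-width: 1.960 × 1.57 = 3.08.
8.29 − 3.08 = 5.21; 8.29 + 3.08 = 11.37.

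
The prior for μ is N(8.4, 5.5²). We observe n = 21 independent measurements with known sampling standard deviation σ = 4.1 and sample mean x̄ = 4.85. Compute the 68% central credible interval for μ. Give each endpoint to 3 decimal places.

Posterior precision = 1/5.5² + 21/4.1² = 0.0331 + 1.2493 = 1.2823, so posterior SD = 0.8831.
Posterior mean = (8.4/5.5² + 21·4.85/4.1²) / 1.2823 = 4.9415.
Interval: 4.9415 ± 0.994 × 0.8831 → [4.063, 5.820].

[4.063, 5.820]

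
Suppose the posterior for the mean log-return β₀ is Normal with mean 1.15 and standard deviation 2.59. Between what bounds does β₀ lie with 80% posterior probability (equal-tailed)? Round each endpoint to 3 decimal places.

[-2.169, 4.469]

The posterior is symmetric, so the 80% equal-tailed interval is β₀ = 1.15 ± z·2.59 with z = 1.282.
Half-width: 1.282 × 2.59 = 3.319.
1.15 − 3.319 = -2.169; 1.15 + 3.319 = 4.469.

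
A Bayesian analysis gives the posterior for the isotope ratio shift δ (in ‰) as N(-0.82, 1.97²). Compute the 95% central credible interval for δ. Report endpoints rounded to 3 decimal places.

The posterior is symmetric, so the 95% equal-tailed interval is δ = -0.82 ± z·1.97 with z = 1.960.
Half-width: 1.960 × 1.97 = 3.861.
-0.82 − 3.861 = -4.681; -0.82 + 3.861 = 3.041.

[-4.681, 3.041]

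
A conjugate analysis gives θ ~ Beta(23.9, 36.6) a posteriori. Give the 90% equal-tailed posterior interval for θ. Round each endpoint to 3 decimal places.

[0.294, 0.500]

Posterior: Beta(23.9, 36.6).
Equal-tailed 90% interval: the 0.05 and 0.95 quantiles of Beta(23.9, 36.6).
Posterior mean ≈ 0.395, SD ≈ 0.062; a Normal approximation gives roughly [0.293, 0.498].
Exact: F⁻¹(0.05) = 0.294; F⁻¹(0.95) = 0.500.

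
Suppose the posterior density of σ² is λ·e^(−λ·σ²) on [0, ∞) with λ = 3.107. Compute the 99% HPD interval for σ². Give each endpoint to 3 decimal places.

The exponential density is strictly decreasing on [0, ∞), so the HPD interval is anchored at 0: [0, q] with P(σ² ≤ q) = 0.99.
q = −ln(1 − 0.99) / 3.107 = 4.6052 / 3.107 = 1.482.

[0.000, 1.482]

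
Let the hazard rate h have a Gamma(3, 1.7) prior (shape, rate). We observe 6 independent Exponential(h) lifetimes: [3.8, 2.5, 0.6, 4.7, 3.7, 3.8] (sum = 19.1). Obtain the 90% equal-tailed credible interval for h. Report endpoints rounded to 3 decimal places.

[0.226, 0.694]

Posterior: Gamma(3+6, 1.7+19.1) = Gamma(9, 20.8) (shape, rate).
Equal-tailed 90% interval: Gamma(9, 20.8) quantiles at 0.05 and 0.95.
Posterior mean ≈ 0.433, SD ≈ 0.144; a Normal approximation gives roughly [0.195, 0.670].
Exact: lower = 0.226; upper = 0.694.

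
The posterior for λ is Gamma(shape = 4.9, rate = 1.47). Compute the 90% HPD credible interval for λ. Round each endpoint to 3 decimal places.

[0.986, 5.589]

The posterior is unimodal and skewed, so the HPD interval has equal density at both endpoints and is the shortest 90% interval.
Solving f(0.986) = f(5.589) with F(5.589) − F(0.986) = 0.90 gives [0.986, 5.589].
For comparison, the equal-tailed interval is [1.298, 6.133]; the HPD is narrower and shifted toward the mode.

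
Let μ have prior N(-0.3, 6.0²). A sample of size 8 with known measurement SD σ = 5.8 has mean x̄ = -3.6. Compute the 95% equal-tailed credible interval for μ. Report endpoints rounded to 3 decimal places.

Posterior precision = 1/6.0² + 8/5.8² = 0.0278 + 0.2378 = 0.2656, so posterior SD = 1.9404.
Posterior mean = (-0.3/6.0² + 8·-3.6/5.8²) / 0.2656 = -3.2549.
Interval: -3.2549 ± 1.960 × 1.9404 → [-7.058, 0.548].

[-7.058, 0.548]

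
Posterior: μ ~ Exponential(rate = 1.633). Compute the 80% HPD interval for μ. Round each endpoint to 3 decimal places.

The exponential density is strictly decreasing on [0, ∞), so the HPD interval is anchored at 0: [0, q] with P(μ ≤ q) = 0.80.
q = −ln(1 − 0.80) / 1.633 = 1.6094 / 1.633 = 0.986.

[0.000, 0.986]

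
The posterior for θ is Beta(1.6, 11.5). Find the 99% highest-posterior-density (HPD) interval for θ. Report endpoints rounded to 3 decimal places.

[0.000, 0.393]

The posterior is unimodal and skewed, so the HPD interval has equal density at both endpoints and is the shortest 99% interval.
Solving f(0.000) = f(0.393) with F(0.393) − F(0.000) = 0.99 gives [0.000, 0.393].
For comparison, the equal-tailed interval is [0.004, 0.430]; the HPD is narrower and shifted toward the mode.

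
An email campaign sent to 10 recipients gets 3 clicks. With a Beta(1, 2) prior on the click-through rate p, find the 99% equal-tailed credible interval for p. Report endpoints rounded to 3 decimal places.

[0.062, 0.655]

Posterior: Beta(1+3, 2+7) = Beta(4, 9).
Equal-tailed 99% interval: the 0.005 and 0.995 quantiles of Beta(4, 9).
Posterior mean ≈ 0.308, SD ≈ 0.123; a Normal approximation gives roughly [-0.010, 0.625].
Exact: F⁻¹(0.005) = 0.062; F⁻¹(0.995) = 0.655.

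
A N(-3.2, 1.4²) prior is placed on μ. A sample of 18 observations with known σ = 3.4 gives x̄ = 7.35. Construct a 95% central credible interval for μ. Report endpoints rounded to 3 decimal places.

Posterior precision = 1/1.4² + 18/3.4² = 0.5102 + 1.5571 = 2.0673, so posterior SD = 0.6955.
Posterior mean = (-3.2/1.4² + 18·7.35/3.4²) / 2.0673 = 4.7463.
Interval: 4.7463 ± 1.960 × 0.6955 → [3.383, 6.109].

[3.383, 6.109]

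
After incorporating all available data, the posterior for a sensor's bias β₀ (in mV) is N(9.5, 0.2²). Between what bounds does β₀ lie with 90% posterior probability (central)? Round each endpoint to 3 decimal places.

The posterior is symmetric, so the 90% equal-tailed interval is β₀ = 9.5 ± z·0.2 with z = 1.645.
Half-width: 1.645 × 0.2 = 0.329.
9.5 − 0.329 = 9.171; 9.5 + 0.329 = 9.829.

[9.171, 9.829]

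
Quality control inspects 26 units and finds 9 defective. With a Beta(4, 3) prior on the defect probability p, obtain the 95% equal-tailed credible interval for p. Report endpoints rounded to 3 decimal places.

Posterior: Beta(4+9, 3+17) = Beta(13, 20).
Equal-tailed 95% interval: the 0.025 and 0.975 quantiles of Beta(13, 20).
Posterior mean ≈ 0.394, SD ≈ 0.084; a Normal approximation gives roughly [0.230, 0.558].
Exact: F⁻¹(0.025) = 0.237; F⁻¹(0.975) = 0.563.

[0.237, 0.563]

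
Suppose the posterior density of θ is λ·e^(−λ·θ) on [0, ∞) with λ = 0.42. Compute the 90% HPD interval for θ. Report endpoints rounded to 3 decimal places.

The exponential density is strictly decreasing on [0, ∞), so the HPD interval is anchored at 0: [0, q] with P(θ ≤ q) = 0.90.
q = −ln(1 − 0.90) / 0.42 = 2.3026 / 0.42 = 5.482.

[0.000, 5.482]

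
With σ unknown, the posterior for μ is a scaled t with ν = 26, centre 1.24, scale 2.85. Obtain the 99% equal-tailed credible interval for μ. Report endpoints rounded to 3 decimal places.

[-6.679, 9.159]

The t_26 distribution is symmetric; the 99% interval is 1.24 ± t·2.85 with t_{0.995,26} = 2.779.
Half-width: 2.779 × 2.85 = 7.919.
1.24 − 7.919 = -6.679; 1.24 + 7.919 = 9.159.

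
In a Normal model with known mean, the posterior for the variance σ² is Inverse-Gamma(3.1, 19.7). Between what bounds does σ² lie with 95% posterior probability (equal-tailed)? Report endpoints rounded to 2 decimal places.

Inverse-Gamma(3.1, 19.7) quantiles: F⁻¹(0.025) and F⁻¹(0.975).
Equivalently, 1/σ² ~ Gamma(3.1, rate = 19.7); invert its 0.975 and 0.025 quantiles.
Posterior mean ≈ 9.38, SD ≈ 8.94; a Normal approximation gives roughly [-8.15, 26.91].
Exact: lower = 2.67; upper = 29.75.

[2.67, 29.75]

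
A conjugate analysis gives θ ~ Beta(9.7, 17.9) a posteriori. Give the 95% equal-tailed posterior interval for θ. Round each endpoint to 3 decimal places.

Posterior: Beta(9.7, 17.9).
Equal-tailed 95% interval: the 0.025 and 0.975 quantiles of Beta(9.7, 17.9).
Posterior mean ≈ 0.351, SD ≈ 0.089; a Normal approximation gives roughly [0.176, 0.526].
Exact: F⁻¹(0.025) = 0.188; F⁻¹(0.975) = 0.535.

[0.188, 0.535]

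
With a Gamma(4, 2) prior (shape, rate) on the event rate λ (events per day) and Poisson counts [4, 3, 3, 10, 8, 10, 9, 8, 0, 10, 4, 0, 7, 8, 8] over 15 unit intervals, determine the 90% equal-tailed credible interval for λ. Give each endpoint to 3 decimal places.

Posterior: Gamma(4+92, 2+15) = Gamma(96, 17) (shape, rate).
Equal-tailed 90% interval: Gamma(96, 17) quantiles at 0.05 and 0.95.
Posterior mean ≈ 5.647, SD ≈ 0.576; a Normal approximation gives roughly [4.699, 6.595].
Exact: lower = 4.734; upper = 6.627.

[4.734, 6.627]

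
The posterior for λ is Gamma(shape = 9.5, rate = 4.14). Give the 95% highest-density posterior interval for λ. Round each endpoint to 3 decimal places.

The posterior is unimodal and skewed, so the HPD interval has equal density at both endpoints and is the shortest 95% interval.
Solving f(0.955) = f(3.778) with F(3.778) − F(0.955) = 0.95 gives [0.955, 3.778].
For comparison, the equal-tailed interval is [1.076, 3.968]; the HPD is narrower and shifted toward the mode.

[0.955, 3.778]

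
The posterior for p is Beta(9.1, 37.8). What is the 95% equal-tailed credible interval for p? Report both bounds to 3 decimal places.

Posterior: Beta(9.1, 37.8).
Equal-tailed 95% interval: the 0.025 and 0.975 quantiles of Beta(9.1, 37.8).
Posterior mean ≈ 0.194, SD ≈ 0.057; a Normal approximation gives roughly [0.082, 0.306].
Exact: F⁻¹(0.025) = 0.095; F⁻¹(0.975) = 0.317.

[0.095, 0.317]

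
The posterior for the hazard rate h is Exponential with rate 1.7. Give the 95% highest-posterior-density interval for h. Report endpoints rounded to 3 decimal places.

[0.000, 1.762]

The exponential density is strictly decreasing on [0, ∞), so the HPD interval is anchored at 0: [0, q] with P(h ≤ q) = 0.95.
q = −ln(1 − 0.95) / 1.7 = 2.9957 / 1.7 = 1.762.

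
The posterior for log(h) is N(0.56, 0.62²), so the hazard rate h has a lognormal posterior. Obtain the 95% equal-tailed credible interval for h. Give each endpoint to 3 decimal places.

On the log scale the 95% interval is 0.56 ± 1.960 × 0.62 = [-0.6552, 1.7752].
Exponentiate: [e^-0.6552, e^1.7752] = [0.519, 5.901].

[0.519, 5.901]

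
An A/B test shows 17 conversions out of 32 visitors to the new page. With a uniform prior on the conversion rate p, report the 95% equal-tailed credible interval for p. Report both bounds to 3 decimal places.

Posterior: Beta(1+17, 1+15) = Beta(18, 16).
Equal-tailed 95% interval: the 0.025 and 0.975 quantiles of Beta(18, 16).
Posterior mean ≈ 0.529, SD ≈ 0.084; a Normal approximation gives roughly [0.364, 0.695].
Exact: F⁻¹(0.025) = 0.364; F⁻¹(0.975) = 0.692.

[0.364, 0.692]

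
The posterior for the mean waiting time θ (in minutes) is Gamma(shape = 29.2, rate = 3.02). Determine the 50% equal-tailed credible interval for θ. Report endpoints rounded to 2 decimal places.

Posterior: Gamma(shape 29.2, rate 3.02).
Equal-tailed 50% interval: Gamma(29.2, 3.02) quantiles at 0.25 and 0.75.
Posterior mean ≈ 9.67, SD ≈ 1.79; a Normal approximation gives roughly [8.46, 10.88].
Exact: lower = 8.41; upper = 10.81.

[8.41, 10.81]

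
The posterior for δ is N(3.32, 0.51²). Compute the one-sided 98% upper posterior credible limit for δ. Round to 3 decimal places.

Need U with P(δ ≤ U) = 0.98: U = 3.32 + z_{0.02}·0.51.
z = 2.054; U = 3.32 + 2.054 × 0.51 = 4.367.

4.367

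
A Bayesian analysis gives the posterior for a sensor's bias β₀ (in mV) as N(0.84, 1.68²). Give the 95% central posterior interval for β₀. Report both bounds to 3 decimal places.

The posterior is symmetric, so the 95% equal-tailed interval is β₀ = 0.84 ± z·1.68 with z = 1.960.
Half-width: 1.960 × 1.68 = 3.293.
0.84 − 3.293 = -2.453; 0.84 + 3.293 = 4.133.

[-2.453, 4.133]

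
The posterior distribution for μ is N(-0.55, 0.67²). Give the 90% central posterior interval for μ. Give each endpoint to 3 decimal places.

The posterior is symmetric, so the 90% equal-tailed interval is μ = -0.55 ± z·0.67 with z = 1.645.
Half-width: 1.645 × 0.67 = 1.102.
-0.55 − 1.102 = -1.652; -0.55 + 1.102 = 0.552.

[-1.652, 0.552]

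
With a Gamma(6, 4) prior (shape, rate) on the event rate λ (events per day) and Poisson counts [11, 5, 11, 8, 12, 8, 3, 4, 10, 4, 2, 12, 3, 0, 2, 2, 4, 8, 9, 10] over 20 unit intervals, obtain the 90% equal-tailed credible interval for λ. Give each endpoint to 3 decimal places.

[4.814, 6.400]

Posterior: Gamma(6+128, 4+20) = Gamma(134, 24) (shape, rate).
Equal-tailed 90% interval: Gamma(134, 24) quantiles at 0.05 and 0.95.
Posterior mean ≈ 5.583, SD ≈ 0.482; a Normal approximation gives roughly [4.790, 6.377].
Exact: lower = 4.814; upper = 6.400.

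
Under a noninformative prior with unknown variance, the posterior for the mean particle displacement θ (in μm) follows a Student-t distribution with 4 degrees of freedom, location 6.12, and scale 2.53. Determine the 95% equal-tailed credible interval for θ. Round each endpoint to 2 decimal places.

The t_4 distribution is symmetric; the 95% interval is 6.12 ± t·2.53 with t_{0.975,4} = 2.776.
Half-width: 2.776 × 2.53 = 7.02.
6.12 − 7.02 = -0.90; 6.12 + 7.02 = 13.14.

[-0.90, 13.14]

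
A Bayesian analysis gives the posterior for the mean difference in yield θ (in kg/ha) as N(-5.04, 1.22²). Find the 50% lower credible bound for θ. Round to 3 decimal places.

Need L with P(θ ≥ L) = 0.50: L = -5.04 − z_{0.5}·1.22.
z = 0.000; L = -5.04 − 0.000 × 1.22 = -5.040.

-5.040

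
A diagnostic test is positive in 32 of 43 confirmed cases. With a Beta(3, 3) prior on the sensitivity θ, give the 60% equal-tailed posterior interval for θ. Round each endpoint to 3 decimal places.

[0.661, 0.769]

Posterior: Beta(3+32, 3+11) = Beta(35, 14).
Equal-tailed 60% interval: the 0.2 and 0.8 quantiles of Beta(35, 14).
Posterior mean ≈ 0.714, SD ≈ 0.064; a Normal approximation gives roughly [0.661, 0.768].
Exact: F⁻¹(0.2) = 0.661; F⁻¹(0.8) = 0.769.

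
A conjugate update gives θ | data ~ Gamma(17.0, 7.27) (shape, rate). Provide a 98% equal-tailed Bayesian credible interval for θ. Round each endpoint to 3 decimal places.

Posterior: Gamma(shape 17.0, rate 7.27).
Equal-tailed 98% interval: Gamma(17.0, 7.27) quantiles at 0.01 and 0.99.
Posterior mean ≈ 2.338, SD ≈ 0.567; a Normal approximation gives roughly [1.019, 3.658].
Exact: lower = 1.223; upper = 3.856.

[1.223, 3.856]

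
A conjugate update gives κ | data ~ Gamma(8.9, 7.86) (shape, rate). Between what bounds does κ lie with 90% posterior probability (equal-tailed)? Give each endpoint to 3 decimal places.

[0.588, 1.820]

Posterior: Gamma(shape 8.9, rate 7.86).
Equal-tailed 90% interval: Gamma(8.9, 7.86) quantiles at 0.05 and 0.95.
Posterior mean ≈ 1.132, SD ≈ 0.380; a Normal approximation gives roughly [0.508, 1.757].
Exact: lower = 0.588; upper = 1.820.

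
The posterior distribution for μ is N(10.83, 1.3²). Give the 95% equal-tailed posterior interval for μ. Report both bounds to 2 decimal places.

The posterior is symmetric, so the 95% equal-tailed interval is μ = 10.83 ± z·1.3 with z = 1.960.
Half-width: 1.960 × 1.3 = 2.55.
10.83 − 2.55 = 8.28; 10.83 + 2.55 = 13.38.

[8.28, 13.38]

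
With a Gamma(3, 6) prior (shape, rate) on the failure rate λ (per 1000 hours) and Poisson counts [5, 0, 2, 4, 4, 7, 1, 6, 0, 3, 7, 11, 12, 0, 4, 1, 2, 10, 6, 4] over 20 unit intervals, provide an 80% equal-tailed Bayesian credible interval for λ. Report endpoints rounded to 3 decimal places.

[3.075, 4.019]

Posterior: Gamma(3+89, 6+20) = Gamma(92, 26) (shape, rate).
Equal-tailed 80% interval: Gamma(92, 26) quantiles at 0.1 and 0.9.
Posterior mean ≈ 3.538, SD ≈ 0.369; a Normal approximation gives roughly [3.066, 4.011].
Exact: lower = 3.075; upper = 4.019.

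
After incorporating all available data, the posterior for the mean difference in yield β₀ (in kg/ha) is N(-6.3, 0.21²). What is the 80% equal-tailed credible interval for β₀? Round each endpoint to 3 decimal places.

[-6.569, -6.031]

The posterior is symmetric, so the 80% equal-tailed interval is β₀ = -6.3 ± z·0.21 with z = 1.282.
Half-width: 1.282 × 0.21 = 0.269.
-6.3 − 0.269 = -6.569; -6.3 + 0.269 = -6.031.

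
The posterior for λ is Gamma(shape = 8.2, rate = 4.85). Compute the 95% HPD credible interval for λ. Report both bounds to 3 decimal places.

The posterior is unimodal and skewed, so the HPD interval has equal density at both endpoints and is the shortest 95% interval.
Solving f(0.640) = f(2.866) with F(2.866) − F(0.640) = 0.95 gives [0.640, 2.866].
For comparison, the equal-tailed interval is [0.739, 3.029]; the HPD is narrower and shifted toward the mode.

[0.640, 2.866]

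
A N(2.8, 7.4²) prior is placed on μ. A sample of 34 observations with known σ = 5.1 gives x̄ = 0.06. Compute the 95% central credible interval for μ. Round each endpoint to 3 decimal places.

[-1.605, 1.800]

Posterior precision = 1/7.4² + 34/5.1² = 0.0183 + 1.3072 = 1.3255, so posterior SD = 0.8686.
Posterior mean = (2.8/7.4² + 34·0.06/5.1²) / 1.3255 = 0.0978.
Interval: 0.0978 ± 1.960 × 0.8686 → [-1.605, 1.800].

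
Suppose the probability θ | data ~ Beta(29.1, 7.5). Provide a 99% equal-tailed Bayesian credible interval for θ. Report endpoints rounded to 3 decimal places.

Posterior: Beta(29.1, 7.5).
Equal-tailed 99% interval: the 0.005 and 0.995 quantiles of Beta(29.1, 7.5).
Posterior mean ≈ 0.795, SD ≈ 0.066; a Normal approximation gives roughly [0.626, 0.965].
Exact: F⁻¹(0.005) = 0.600; F⁻¹(0.995) = 0.931.

[0.600, 0.931]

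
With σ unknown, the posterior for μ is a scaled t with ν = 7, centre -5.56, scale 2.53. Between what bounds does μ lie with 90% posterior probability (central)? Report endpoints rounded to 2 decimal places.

The t_7 distribution is symmetric; the 90% interval is -5.56 ± t·2.53 with t_{0.95,7} = 1.895.
Half-width: 1.895 × 2.53 = 4.79.
-5.56 − 4.79 = -10.35; -5.56 + 4.79 = -0.77.

[-10.35, -0.77]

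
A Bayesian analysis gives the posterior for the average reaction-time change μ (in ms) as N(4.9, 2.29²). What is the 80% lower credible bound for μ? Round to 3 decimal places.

Need L with P(μ ≥ L) = 0.80: L = 4.9 − z_{0.2}·2.29.
z = 0.842; L = 4.9 − 0.842 × 2.29 = 2.973.

2.973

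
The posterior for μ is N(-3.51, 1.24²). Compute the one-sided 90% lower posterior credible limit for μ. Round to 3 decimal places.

Need L with P(μ ≥ L) = 0.90: L = -3.51 − z_{0.1}·1.24.
z = 1.282; L = -3.51 − 1.282 × 1.24 = -5.099.

-5.099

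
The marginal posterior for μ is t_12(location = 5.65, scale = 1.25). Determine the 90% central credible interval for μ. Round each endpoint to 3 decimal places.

[3.422, 7.878]

The t_12 distribution is symmetric; the 90% interval is 5.65 ± t·1.25 with t_{0.95,12} = 1.782.
Half-width: 1.782 × 1.25 = 2.228.
5.65 − 2.228 = 3.422; 5.65 + 2.228 = 7.878.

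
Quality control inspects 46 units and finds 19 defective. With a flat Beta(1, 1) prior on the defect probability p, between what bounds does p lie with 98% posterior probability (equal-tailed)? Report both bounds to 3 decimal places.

[0.260, 0.583]

Posterior: Beta(1+19, 1+27) = Beta(20, 28).
Equal-tailed 98% interval: the 0.01 and 0.99 quantiles of Beta(20, 28).
Posterior mean ≈ 0.417, SD ≈ 0.070; a Normal approximation gives roughly [0.253, 0.581].
Exact: F⁻¹(0.01) = 0.260; F⁻¹(0.99) = 0.583.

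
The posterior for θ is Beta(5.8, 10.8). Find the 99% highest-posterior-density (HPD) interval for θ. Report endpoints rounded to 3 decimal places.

The posterior is unimodal and skewed, so the HPD interval has equal density at both endpoints and is the shortest 99% interval.
Solving f(0.095) = f(0.646) with F(0.646) − F(0.095) = 0.99 gives [0.095, 0.646].
For comparison, the equal-tailed interval is [0.104, 0.658]; the HPD is narrower and shifted toward the mode.

[0.095, 0.646]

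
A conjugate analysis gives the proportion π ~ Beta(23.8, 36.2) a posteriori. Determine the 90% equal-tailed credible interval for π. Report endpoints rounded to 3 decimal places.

[0.296, 0.502]

Posterior: Beta(23.8, 36.2).
Equal-tailed 90% interval: the 0.05 and 0.95 quantiles of Beta(23.8, 36.2).
Posterior mean ≈ 0.397, SD ≈ 0.063; a Normal approximation gives roughly [0.294, 0.500].
Exact: F⁻¹(0.05) = 0.296; F⁻¹(0.95) = 0.502.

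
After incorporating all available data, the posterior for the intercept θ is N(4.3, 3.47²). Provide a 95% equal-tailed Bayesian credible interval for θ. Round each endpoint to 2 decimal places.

[-2.50, 11.10]

The posterior is symmetric, so the 95% equal-tailed interval is θ = 4.3 ± z·3.47 with z = 1.960.
Half-width: 1.960 × 3.47 = 6.80.
4.3 − 6.80 = -2.50; 4.3 + 6.80 = 11.10.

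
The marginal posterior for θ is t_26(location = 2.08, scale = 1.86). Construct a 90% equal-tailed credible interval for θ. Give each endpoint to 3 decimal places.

[-1.092, 5.252]

The t_26 distribution is symmetric; the 90% interval is 2.08 ± t·1.86 with t_{0.95,26} = 1.706.
Half-width: 1.706 × 1.86 = 3.172.
2.08 − 3.172 = -1.092; 2.08 + 3.172 = 5.252.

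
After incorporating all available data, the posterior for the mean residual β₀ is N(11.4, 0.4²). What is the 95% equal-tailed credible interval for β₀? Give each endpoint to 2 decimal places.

The posterior is symmetric, so the 95% equal-tailed interval is β₀ = 11.4 ± z·0.4 with z = 1.960.
Half-width: 1.960 × 0.4 = 0.78.
11.4 − 0.78 = 10.62; 11.4 + 0.78 = 12.18.

[10.62, 12.18]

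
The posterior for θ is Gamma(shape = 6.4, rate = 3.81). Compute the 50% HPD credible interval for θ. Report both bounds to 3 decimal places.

The posterior is unimodal and skewed, so the HPD interval has equal density at both endpoints and is the shortest 50% interval.
Solving f(1.040) = f(1.877) with F(1.877) − F(1.040) = 0.50 gives [1.040, 1.877].
For comparison, the equal-tailed interval is [1.198, 2.068]; the HPD is narrower and shifted toward the mode.

[1.040, 1.877]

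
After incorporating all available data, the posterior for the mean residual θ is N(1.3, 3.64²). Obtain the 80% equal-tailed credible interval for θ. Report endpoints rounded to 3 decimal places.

The posterior is symmetric, so the 80% equal-tailed interval is θ = 1.3 ± z·3.64 with z = 1.282.
Half-width: 1.282 × 3.64 = 4.665.
1.3 − 4.665 = -3.365; 1.3 + 4.665 = 5.965.

[-3.365, 5.965]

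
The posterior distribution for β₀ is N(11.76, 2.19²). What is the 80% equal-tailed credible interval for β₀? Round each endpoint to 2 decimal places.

[8.95, 14.57]

The posterior is symmetric, so the 80% equal-tailed interval is β₀ = 11.76 ± z·2.19 with z = 1.282.
Half-width: 1.282 × 2.19 = 2.81.
11.76 − 2.81 = 8.95; 11.76 + 2.81 = 14.57.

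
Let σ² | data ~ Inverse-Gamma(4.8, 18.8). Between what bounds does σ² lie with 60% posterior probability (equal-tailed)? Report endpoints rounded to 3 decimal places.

[2.900, 6.418]

Inverse-Gamma(4.8, 18.8) quantiles: F⁻¹(0.2) and F⁻¹(0.8).
Equivalently, 1/σ² ~ Gamma(4.8, rate = 18.8); invert its 0.8 and 0.2 quantiles.
Posterior mean ≈ 4.947, SD ≈ 2.957; a Normal approximation gives roughly [2.459, 7.436].
Exact: lower = 2.900; upper = 6.418.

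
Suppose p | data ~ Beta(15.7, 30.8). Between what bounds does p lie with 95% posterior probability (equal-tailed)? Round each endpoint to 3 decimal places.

[0.211, 0.478]

Posterior: Beta(15.7, 30.8).
Equal-tailed 95% interval: the 0.025 and 0.975 quantiles of Beta(15.7, 30.8).
Posterior mean ≈ 0.338, SD ≈ 0.069; a Normal approximation gives roughly [0.203, 0.472].
Exact: F⁻¹(0.025) = 0.211; F⁻¹(0.975) = 0.478.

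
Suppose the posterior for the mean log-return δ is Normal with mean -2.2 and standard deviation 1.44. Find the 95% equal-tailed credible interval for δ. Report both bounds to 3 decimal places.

[-5.022, 0.622]

The posterior is symmetric, so the 95% equal-tailed interval is δ = -2.2 ± z·1.44 with z = 1.960.
Half-width: 1.960 × 1.44 = 2.822.
-2.2 − 2.822 = -5.022; -2.2 + 2.822 = 0.622.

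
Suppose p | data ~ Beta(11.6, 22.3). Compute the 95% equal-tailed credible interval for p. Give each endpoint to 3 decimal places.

Posterior: Beta(11.6, 22.3).
Equal-tailed 95% interval: the 0.025 and 0.975 quantiles of Beta(11.6, 22.3).
Posterior mean ≈ 0.342, SD ≈ 0.080; a Normal approximation gives roughly [0.185, 0.500].
Exact: F⁻¹(0.025) = 0.195; F⁻¹(0.975) = 0.507.

[0.195, 0.507]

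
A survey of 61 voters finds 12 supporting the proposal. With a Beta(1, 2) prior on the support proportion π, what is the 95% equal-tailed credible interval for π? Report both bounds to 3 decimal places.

Posterior: Beta(1+12, 2+49) = Beta(13, 51).
Equal-tailed 95% interval: the 0.025 and 0.975 quantiles of Beta(13, 51).
Posterior mean ≈ 0.203, SD ≈ 0.050; a Normal approximation gives roughly [0.105, 0.301].
Exact: F⁻¹(0.025) = 0.115; F⁻¹(0.975) = 0.309.

[0.115, 0.309]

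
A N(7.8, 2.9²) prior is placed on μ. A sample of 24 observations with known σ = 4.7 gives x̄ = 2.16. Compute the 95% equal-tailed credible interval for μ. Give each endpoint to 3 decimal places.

Posterior precision = 1/2.9² + 24/4.7² = 0.1189 + 1.0865 = 1.2054, so posterior SD = 0.9108.
Posterior mean = (7.8/2.9² + 24·2.16/4.7²) / 1.2054 = 2.7164.
Interval: 2.7164 ± 1.960 × 0.9108 → [0.931, 4.502].

[0.931, 4.502]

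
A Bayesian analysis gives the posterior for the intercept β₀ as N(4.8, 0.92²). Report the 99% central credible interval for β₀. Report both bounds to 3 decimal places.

[2.430, 7.170]

The posterior is symmetric, so the 99% equal-tailed interval is β₀ = 4.8 ± z·0.92 with z = 2.576.
Half-width: 2.576 × 0.92 = 2.370.
4.8 − 2.370 = 2.430; 4.8 + 2.370 = 7.170.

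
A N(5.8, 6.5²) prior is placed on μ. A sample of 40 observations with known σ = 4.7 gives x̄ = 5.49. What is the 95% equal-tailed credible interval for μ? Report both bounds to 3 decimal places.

[4.047, 6.941]

Posterior precision = 1/6.5² + 40/4.7² = 0.0237 + 1.8108 = 1.8344, so posterior SD = 0.7383.
Posterior mean = (5.8/6.5² + 40·5.49/4.7²) / 1.8344 = 5.4940.
Interval: 5.4940 ± 1.960 × 0.7383 → [4.047, 6.941].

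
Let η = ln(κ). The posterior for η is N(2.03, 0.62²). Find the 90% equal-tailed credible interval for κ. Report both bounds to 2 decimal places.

[2.75, 21.11]

On the log scale the 90% interval is 2.03 ± 1.645 × 0.62 = [1.0102, 3.0498].
Exponentiate: [e^1.0102, e^3.0498] = [2.75, 21.11].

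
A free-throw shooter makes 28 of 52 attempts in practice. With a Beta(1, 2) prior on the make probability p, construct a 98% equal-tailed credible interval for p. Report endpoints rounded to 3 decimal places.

[0.372, 0.679]

Posterior: Beta(1+28, 2+24) = Beta(29, 26).
Equal-tailed 98% interval: the 0.01 and 0.99 quantiles of Beta(29, 26).
Posterior mean ≈ 0.527, SD ≈ 0.067; a Normal approximation gives roughly [0.372, 0.682].
Exact: F⁻¹(0.01) = 0.372; F⁻¹(0.99) = 0.679.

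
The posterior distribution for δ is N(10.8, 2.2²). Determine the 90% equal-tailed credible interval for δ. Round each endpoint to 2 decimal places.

The posterior is symmetric, so the 90% equal-tailed interval is δ = 10.8 ± z·2.2 with z = 1.645.
Half-width: 1.645 × 2.2 = 3.62.
10.8 − 3.62 = 7.18; 10.8 + 3.62 = 14.42.

[7.18, 14.42]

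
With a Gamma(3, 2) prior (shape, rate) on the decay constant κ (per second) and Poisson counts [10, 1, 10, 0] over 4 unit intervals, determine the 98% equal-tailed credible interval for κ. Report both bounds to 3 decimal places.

Posterior: Gamma(3+21, 2+4) = Gamma(24, 6) (shape, rate).
Equal-tailed 98% interval: Gamma(24, 6) quantiles at 0.01 and 0.99.
Posterior mean ≈ 4.000, SD ≈ 0.816; a Normal approximation gives roughly [2.101, 5.899].
Exact: lower = 2.348; upper = 6.140.

[2.348, 6.140]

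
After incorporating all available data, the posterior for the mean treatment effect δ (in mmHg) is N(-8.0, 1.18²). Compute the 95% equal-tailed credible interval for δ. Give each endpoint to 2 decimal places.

[-10.31, -5.69]

The posterior is symmetric, so the 95% equal-tailed interval is δ = -8.0 ± z·1.18 with z = 1.960.
Half-width: 1.960 × 1.18 = 2.31.
-8.0 − 2.31 = -10.31; -8.0 + 2.31 = -5.69.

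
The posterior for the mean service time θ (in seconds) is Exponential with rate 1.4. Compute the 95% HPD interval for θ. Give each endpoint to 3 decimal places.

The exponential density is strictly decreasing on [0, ∞), so the HPD interval is anchored at 0: [0, q] with P(θ ≤ q) = 0.95.
q = −ln(1 − 0.95) / 1.4 = 2.9957 / 1.4 = 2.140.

[0.000, 2.140]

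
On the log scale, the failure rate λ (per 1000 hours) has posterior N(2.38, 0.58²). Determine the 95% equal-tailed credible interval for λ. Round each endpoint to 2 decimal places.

[3.47, 33.68]

On the log scale the 95% interval is 2.38 ± 1.960 × 0.58 = [1.2432, 3.5168].
Exponentiate: [e^1.2432, e^3.5168] = [3.47, 33.68].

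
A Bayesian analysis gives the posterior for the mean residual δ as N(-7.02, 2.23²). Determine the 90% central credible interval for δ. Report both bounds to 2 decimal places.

[-10.69, -3.35]

The posterior is symmetric, so the 90% equal-tailed interval is δ = -7.02 ± z·2.23 with z = 1.645.
Half-width: 1.645 × 2.23 = 3.67.
-7.02 − 3.67 = -10.69; -7.02 + 3.67 = -3.35.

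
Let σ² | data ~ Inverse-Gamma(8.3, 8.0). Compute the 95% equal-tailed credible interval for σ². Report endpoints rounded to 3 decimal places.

[0.540, 2.192]

Inverse-Gamma(8.3, 8.0) quantiles: F⁻¹(0.025) and F⁻¹(0.975).
Equivalently, 1/σ² ~ Gamma(8.3, rate = 8.0); invert its 0.975 and 0.025 quantiles.
Posterior mean ≈ 1.096, SD ≈ 0.437; a Normal approximation gives roughly [0.240, 1.952].
Exact: lower = 0.540; upper = 2.192.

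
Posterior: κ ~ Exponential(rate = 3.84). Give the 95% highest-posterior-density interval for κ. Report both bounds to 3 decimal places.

[0.000, 0.780]

The exponential density is strictly decreasing on [0, ∞), so the HPD interval is anchored at 0: [0, q] with P(κ ≤ q) = 0.95.
q = −ln(1 − 0.95) / 3.84 = 2.9957 / 3.84 = 0.780.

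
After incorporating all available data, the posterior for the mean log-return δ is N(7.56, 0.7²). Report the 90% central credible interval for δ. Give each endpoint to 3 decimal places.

The posterior is symmetric, so the 90% equal-tailed interval is δ = 7.56 ± z·0.7 with z = 1.645.
Half-width: 1.645 × 0.7 = 1.151.
7.56 − 1.151 = 6.409; 7.56 + 1.151 = 8.711.

[6.409, 8.711]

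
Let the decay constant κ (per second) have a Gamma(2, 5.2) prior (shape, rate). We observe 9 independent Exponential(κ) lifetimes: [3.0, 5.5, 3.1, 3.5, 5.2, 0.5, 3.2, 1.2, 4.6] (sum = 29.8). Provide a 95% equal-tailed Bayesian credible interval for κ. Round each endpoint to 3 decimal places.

[0.157, 0.525]

Posterior: Gamma(2+9, 5.2+29.8) = Gamma(11, 35.0) (shape, rate).
Equal-tailed 95% interval: Gamma(11, 35.0) quantiles at 0.025 and 0.975.
Posterior mean ≈ 0.314, SD ≈ 0.095; a Normal approximation gives roughly [0.129, 0.500].
Exact: lower = 0.157; upper = 0.525.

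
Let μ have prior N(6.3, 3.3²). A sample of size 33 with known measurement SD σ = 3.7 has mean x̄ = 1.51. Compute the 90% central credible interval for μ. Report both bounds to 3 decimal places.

[0.646, 2.726]

Posterior precision = 1/3.3² + 33/3.7² = 0.0918 + 2.4105 = 2.5023, so posterior SD = 0.6322.
Posterior mean = (6.3/3.3² + 33·1.51/3.7²) / 2.5023 = 1.6858.
Interval: 1.6858 ± 1.645 × 0.6322 → [0.646, 2.726].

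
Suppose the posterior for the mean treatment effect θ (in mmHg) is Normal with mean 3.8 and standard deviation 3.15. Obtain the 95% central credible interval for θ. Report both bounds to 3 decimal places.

[-2.374, 9.974]

The posterior is symmetric, so the 95% equal-tailed interval is θ = 3.8 ± z·3.15 with z = 1.960.
Half-width: 1.960 × 3.15 = 6.174.
3.8 − 6.174 = -2.374; 3.8 + 6.174 = 9.974.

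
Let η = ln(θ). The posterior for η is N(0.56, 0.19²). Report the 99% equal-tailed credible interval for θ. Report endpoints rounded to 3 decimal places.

On the log scale the 99% interval is 0.56 ± 2.576 × 0.19 = [0.0706, 1.0494].
Exponentiate: [e^0.0706, e^1.0494] = [1.073, 2.856].

[1.073, 2.856]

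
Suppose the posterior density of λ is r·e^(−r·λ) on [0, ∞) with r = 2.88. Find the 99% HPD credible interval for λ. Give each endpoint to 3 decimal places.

[0.000, 1.599]

The exponential density is strictly decreasing on [0, ∞), so the HPD interval is anchored at 0: [0, q] with P(λ ≤ q) = 0.99.
q = −ln(1 − 0.99) / 2.88 = 4.6052 / 2.88 = 1.599.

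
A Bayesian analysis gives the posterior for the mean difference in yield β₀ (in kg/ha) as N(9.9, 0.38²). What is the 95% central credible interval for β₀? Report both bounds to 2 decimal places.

The posterior is symmetric, so the 95% equal-tailed interval is β₀ = 9.9 ± z·0.38 with z = 1.960.
Half-width: 1.960 × 0.38 = 0.74.
9.9 − 0.74 = 9.16; 9.9 + 0.74 = 10.64.

[9.16, 10.64]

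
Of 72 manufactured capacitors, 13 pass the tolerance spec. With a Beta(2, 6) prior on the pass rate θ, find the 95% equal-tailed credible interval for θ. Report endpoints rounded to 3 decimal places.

Posterior: Beta(2+13, 6+59) = Beta(15, 65).
Equal-tailed 95% interval: the 0.025 and 0.975 quantiles of Beta(15, 65).
Posterior mean ≈ 0.188, SD ≈ 0.043; a Normal approximation gives roughly [0.103, 0.272].
Exact: F⁻¹(0.025) = 0.110; F⁻¹(0.975) = 0.279.

[0.110, 0.279]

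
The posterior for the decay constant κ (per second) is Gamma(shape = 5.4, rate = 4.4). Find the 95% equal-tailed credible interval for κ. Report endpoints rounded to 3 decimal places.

Posterior: Gamma(shape 5.4, rate 4.4).
Equal-tailed 95% interval: Gamma(5.4, 4.4) quantiles at 0.025 and 0.975.
Posterior mean ≈ 1.227, SD ≈ 0.528; a Normal approximation gives roughly [0.192, 2.262].
Exact: lower = 0.420; upper = 2.458.

[0.420, 2.458]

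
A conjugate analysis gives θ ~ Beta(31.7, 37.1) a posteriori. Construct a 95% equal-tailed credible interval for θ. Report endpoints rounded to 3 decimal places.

Posterior: Beta(31.7, 37.1).
Equal-tailed 95% interval: the 0.025 and 0.975 quantiles of Beta(31.7, 37.1).
Posterior mean ≈ 0.461, SD ≈ 0.060; a Normal approximation gives roughly [0.344, 0.578].
Exact: F⁻¹(0.025) = 0.345; F⁻¹(0.975) = 0.578.

[0.345, 0.578]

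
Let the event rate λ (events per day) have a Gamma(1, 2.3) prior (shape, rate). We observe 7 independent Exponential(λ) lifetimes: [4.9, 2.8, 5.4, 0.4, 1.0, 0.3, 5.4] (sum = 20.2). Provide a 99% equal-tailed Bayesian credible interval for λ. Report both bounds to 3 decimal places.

Posterior: Gamma(1+7, 2.3+20.2) = Gamma(8, 22.5) (shape, rate).
Equal-tailed 99% interval: Gamma(8, 22.5) quantiles at 0.005 and 0.995.
Posterior mean ≈ 0.356, SD ≈ 0.126; a Normal approximation gives roughly [0.032, 0.679].
Exact: lower = 0.114; upper = 0.761.

[0.114, 0.761]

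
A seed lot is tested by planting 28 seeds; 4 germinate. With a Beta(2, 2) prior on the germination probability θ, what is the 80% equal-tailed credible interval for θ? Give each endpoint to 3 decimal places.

Posterior: Beta(2+4, 2+24) = Beta(6, 26).
Equal-tailed 80% interval: the 0.1 and 0.9 quantiles of Beta(6, 26).
Posterior mean ≈ 0.188, SD ≈ 0.068; a Normal approximation gives roughly [0.100, 0.275].
Exact: F⁻¹(0.1) = 0.105; F⁻¹(0.9) = 0.279.

[0.105, 0.279]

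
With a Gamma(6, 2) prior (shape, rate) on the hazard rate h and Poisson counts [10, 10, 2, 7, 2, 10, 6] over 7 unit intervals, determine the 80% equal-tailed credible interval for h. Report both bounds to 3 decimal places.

[4.879, 6.946]

Posterior: Gamma(6+47, 2+7) = Gamma(53, 9) (shape, rate).
Equal-tailed 80% interval: Gamma(53, 9) quantiles at 0.1 and 0.9.
Posterior mean ≈ 5.889, SD ≈ 0.809; a Normal approximation gives roughly [4.852, 6.926].
Exact: lower = 4.879; upper = 6.946.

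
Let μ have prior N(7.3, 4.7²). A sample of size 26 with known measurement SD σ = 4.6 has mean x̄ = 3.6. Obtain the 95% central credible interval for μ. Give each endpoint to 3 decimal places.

Posterior precision = 1/4.7² + 26/4.6² = 0.0453 + 1.2287 = 1.2740, so posterior SD = 0.8860.
Posterior mean = (7.3/4.7² + 26·3.6/4.6²) / 1.2740 = 3.7315.
Interval: 3.7315 ± 1.960 × 0.8860 → [1.995, 5.468].

[1.995, 5.468]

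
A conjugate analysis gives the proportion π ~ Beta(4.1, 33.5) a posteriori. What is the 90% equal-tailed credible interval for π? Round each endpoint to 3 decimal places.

[0.040, 0.202]

Posterior: Beta(4.1, 33.5).
Equal-tailed 90% interval: the 0.05 and 0.95 quantiles of Beta(4.1, 33.5).
Posterior mean ≈ 0.109, SD ≈ 0.050; a Normal approximation gives roughly [0.027, 0.192].
Exact: F⁻¹(0.05) = 0.040; F⁻¹(0.95) = 0.202.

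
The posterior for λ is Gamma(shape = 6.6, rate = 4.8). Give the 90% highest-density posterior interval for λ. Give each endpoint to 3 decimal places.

The posterior is unimodal and skewed, so the HPD interval has equal density at both endpoints and is the shortest 90% interval.
Solving f(0.525) = f(2.193) with F(2.193) − F(0.525) = 0.90 gives [0.525, 2.193].
For comparison, the equal-tailed interval is [0.628, 2.357]; the HPD is narrower and shifted toward the mode.

[0.525, 2.193]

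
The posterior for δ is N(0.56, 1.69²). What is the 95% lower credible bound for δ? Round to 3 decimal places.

-2.220

Need L with P(δ ≥ L) = 0.95: L = 0.56 − z_{0.05}·1.69.
z = 1.645; L = 0.56 − 1.645 × 1.69 = -2.220.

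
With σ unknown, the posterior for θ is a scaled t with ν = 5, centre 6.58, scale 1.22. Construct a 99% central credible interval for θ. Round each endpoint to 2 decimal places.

The t_5 distribution is symmetric; the 99% interval is 6.58 ± t·1.22 with t_{0.995,5} = 4.032.
Half-width: 4.032 × 1.22 = 4.92.
6.58 − 4.92 = 1.66; 6.58 + 4.92 = 11.50.

[1.66, 11.50]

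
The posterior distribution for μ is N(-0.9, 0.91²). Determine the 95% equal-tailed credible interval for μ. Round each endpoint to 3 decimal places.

[-2.684, 0.884]

The posterior is symmetric, so the 95% equal-tailed interval is μ = -0.9 ± z·0.91 with z = 1.960.
Half-width: 1.960 × 0.91 = 1.784.
-0.9 − 1.784 = -2.684; -0.9 + 1.784 = 0.884.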